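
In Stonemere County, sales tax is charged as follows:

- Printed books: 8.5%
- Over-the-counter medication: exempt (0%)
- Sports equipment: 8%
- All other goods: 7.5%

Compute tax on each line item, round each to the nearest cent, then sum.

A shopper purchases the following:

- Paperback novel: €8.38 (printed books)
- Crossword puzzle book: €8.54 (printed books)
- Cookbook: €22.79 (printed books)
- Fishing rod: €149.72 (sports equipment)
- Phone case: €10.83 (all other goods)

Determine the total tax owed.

€16.17

Paperback novel €8.38: printed books → 8.5% → €0.71
Crossword puzzle book €8.54: printed books → 8.5% → €0.73
Cookbook €22.79: printed books → 8.5% → €1.94
Fishing rod €149.72: sports equipment → 8% → €11.98
Phone case €10.83: all other goods → 7.5% → €0.81
Total tax = €0.71 + €0.73 + €1.94 + €11.98 + €0.81 = €16.17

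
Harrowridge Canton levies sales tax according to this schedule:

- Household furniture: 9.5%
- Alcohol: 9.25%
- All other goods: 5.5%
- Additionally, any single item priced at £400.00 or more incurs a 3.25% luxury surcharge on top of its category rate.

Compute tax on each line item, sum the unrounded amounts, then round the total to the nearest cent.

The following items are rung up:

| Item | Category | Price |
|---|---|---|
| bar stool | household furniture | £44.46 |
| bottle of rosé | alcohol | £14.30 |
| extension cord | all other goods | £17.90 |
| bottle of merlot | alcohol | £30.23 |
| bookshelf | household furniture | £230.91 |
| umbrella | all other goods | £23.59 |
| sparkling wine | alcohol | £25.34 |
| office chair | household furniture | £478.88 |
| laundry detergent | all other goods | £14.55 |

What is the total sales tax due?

£96.76

Bar stool £44.46: household furniture → 9.5% → £4.2237
Bottle of rosé £14.30: alcohol → 9.25% → £1.32275
Extension cord £17.90: all other goods → 5.5% → £0.9845
Bottle of merlot £30.23: alcohol → 9.25% → £2.796275
Bookshelf £230.91: household furniture → 9.5% → £21.93645
Umbrella £23.59: all other goods → 5.5% → £1.29745
Sparkling wine £25.34: alcohol → 9.25% → £2.34395
Office chair £478.88: household furniture → 9.5% + 3.25% surcharge = 12.75% → £61.0572
Laundry detergent £14.55: all other goods → 5.5% → £0.80025
Unrounded tax sum = £96.762525 → £96.76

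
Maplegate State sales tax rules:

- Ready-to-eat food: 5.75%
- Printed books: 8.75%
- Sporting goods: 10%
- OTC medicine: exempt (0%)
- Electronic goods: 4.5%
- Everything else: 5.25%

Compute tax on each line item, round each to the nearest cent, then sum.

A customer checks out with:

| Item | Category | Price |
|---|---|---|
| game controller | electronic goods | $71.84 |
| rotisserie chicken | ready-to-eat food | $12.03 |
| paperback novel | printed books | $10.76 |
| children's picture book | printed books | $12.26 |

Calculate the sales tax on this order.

$5.93

Game controller $71.84: electronic goods → 4.5% → $3.23
Rotisserie chicken $12.03: ready-to-eat food → 5.75% → $0.69
Paperback novel $10.76: printed books → 8.75% → $0.94
Children's picture book $12.26: printed books → 8.75% → $1.07
Total tax = $3.23 + $0.69 + $0.94 + $1.07 = $5.93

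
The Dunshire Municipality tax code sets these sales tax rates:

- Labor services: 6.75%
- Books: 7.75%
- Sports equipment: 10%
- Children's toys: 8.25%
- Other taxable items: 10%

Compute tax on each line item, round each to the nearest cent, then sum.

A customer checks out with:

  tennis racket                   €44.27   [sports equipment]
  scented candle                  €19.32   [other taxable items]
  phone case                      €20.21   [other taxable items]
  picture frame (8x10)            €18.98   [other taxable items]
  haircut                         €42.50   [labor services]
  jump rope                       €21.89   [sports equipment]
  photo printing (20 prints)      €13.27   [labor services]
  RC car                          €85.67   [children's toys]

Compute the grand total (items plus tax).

€289.42

Tennis racket €44.27: sports equipment → 10% → €4.43
Scented candle €19.32: other taxable items → 10% → €1.93
Phone case €20.21: other taxable items → 10% → €2.02
Picture frame (8x10) €18.98: other taxable items → 10% → €1.90
Haircut €42.50: labor services → 6.75% → €2.87
Jump rope €21.89: sports equipment → 10% → €2.19
Photo printing (20 prints) €13.27: labor services → 6.75% → €0.90
RC car €85.67: children's toys → 8.25% → €7.07
Subtotal = €266.11; tax = €23.31; total due = €289.42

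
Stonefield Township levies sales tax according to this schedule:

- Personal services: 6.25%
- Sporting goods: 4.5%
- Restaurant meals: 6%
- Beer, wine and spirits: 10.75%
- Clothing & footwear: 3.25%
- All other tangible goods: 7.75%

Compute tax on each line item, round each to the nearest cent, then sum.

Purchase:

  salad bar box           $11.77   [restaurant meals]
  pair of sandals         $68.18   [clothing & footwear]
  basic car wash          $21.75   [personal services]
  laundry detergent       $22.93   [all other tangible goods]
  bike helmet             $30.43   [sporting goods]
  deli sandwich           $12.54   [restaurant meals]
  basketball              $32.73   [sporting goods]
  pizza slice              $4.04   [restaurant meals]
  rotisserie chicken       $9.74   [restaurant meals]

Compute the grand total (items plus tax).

$224.59

Salad bar box $11.77: restaurant meals → 6% → $0.71
Pair of sandals $68.18: clothing & footwear → 3.25% → $2.22
Basic car wash $21.75: personal services → 6.25% → $1.36
Laundry detergent $22.93: all other tangible goods → 7.75% → $1.78
Bike helmet $30.43: sporting goods → 4.5% → $1.37
Deli sandwich $12.54: restaurant meals → 6% → $0.75
Basketball $32.73: sporting goods → 4.5% → $1.47
Pizza slice $4.04: restaurant meals → 6% → $0.24
Rotisserie chicken $9.74: restaurant meals → 6% → $0.58
Subtotal = $214.11; tax = $10.48; total due = $224.59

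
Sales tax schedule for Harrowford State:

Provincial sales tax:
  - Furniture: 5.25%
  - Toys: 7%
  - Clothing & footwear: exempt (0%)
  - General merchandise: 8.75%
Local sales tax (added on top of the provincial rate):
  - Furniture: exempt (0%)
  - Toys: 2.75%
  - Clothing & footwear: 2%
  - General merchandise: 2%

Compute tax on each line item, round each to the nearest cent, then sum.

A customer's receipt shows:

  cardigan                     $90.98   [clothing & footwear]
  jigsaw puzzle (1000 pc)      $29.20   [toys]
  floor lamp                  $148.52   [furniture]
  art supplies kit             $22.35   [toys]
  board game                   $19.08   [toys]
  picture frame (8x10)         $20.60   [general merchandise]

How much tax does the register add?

Cardigan $90.98: clothing & footwear → 0% + 2% local = 2% → $1.82
Jigsaw puzzle (1000 pc) $29.20: toys → 7% + 2.75% local = 9.75% → $2.85
Floor lamp $148.52: furniture → 5.25% + 0% local = 5.25% → $7.80
Art supplies kit $22.35: toys → 7% + 2.75% local = 9.75% → $2.18
Board game $19.08: toys → 7% + 2.75% local = 9.75% → $1.86
Picture frame (8x10) $20.60: general merchandise → 8.75% + 2% local = 10.75% → $2.21
Total tax = $1.82 + $2.85 + $7.80 + $2.18 + $1.86 + $2.21 = $18.72

$18.72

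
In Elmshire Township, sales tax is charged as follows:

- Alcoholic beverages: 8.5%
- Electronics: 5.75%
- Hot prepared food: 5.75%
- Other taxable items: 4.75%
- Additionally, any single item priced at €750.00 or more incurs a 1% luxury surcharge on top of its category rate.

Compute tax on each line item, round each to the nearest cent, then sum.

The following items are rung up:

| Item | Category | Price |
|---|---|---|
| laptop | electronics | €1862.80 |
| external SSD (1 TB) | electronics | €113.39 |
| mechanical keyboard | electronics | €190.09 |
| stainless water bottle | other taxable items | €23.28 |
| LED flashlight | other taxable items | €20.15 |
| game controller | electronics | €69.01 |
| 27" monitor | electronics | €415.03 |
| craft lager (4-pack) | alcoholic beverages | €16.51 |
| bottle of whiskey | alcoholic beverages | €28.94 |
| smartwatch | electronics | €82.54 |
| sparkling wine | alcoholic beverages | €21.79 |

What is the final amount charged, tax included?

Laptop €1862.80: electronics → 5.75% + 1% surcharge = 6.75% → €125.74
External SSD (1 TB) €113.39: electronics → 5.75% → €6.52
Mechanical keyboard €190.09: electronics → 5.75% → €10.93
Stainless water bottle €23.28: other taxable items → 4.75% → €1.11
LED flashlight €20.15: other taxable items → 4.75% → €0.96
Game controller €69.01: electronics → 5.75% → €3.97
27" monitor €415.03: electronics → 5.75% → €23.86
Craft lager (4-pack) €16.51: alcoholic beverages → 8.5% → €1.40
Bottle of whiskey €28.94: alcoholic beverages → 8.5% → €2.46
Smartwatch €82.54: electronics → 5.75% → €4.75
Sparkling wine €21.79: alcoholic beverages → 8.5% → €1.85
Subtotal = €2843.53; tax = €183.55; total due = €3027.08

€3027.08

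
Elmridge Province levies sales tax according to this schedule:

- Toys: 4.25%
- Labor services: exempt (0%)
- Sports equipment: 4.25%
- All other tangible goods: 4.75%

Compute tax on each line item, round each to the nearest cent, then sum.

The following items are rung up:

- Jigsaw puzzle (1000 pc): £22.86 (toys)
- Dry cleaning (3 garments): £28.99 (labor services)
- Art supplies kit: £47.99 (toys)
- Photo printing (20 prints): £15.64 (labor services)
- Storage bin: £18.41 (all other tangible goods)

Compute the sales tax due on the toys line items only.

£3.01

Jigsaw puzzle (1000 pc) £22.86: toys → 4.25% → £0.97
Art supplies kit £47.99: toys → 4.25% → £2.04
Tax on toys = £0.97 + £2.04 = £3.01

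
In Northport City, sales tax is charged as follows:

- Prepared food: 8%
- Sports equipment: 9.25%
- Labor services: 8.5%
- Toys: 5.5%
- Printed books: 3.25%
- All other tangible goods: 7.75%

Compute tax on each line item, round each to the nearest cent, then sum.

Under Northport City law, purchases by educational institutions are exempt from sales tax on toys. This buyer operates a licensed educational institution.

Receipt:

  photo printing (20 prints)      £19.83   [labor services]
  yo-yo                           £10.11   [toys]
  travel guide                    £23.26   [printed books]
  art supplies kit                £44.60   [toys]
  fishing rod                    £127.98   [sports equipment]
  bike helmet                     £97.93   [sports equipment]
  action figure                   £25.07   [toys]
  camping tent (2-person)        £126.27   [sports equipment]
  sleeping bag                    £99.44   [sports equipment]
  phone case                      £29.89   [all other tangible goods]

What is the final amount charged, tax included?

£650.93

Photo printing (20 prints) £19.83: labor services → 8.5% → £1.69
Yo-yo £10.11: toys, buyer-exempt → 0% → £0.00
Travel guide £23.26: printed books → 3.25% → £0.76
Art supplies kit £44.60: toys, buyer-exempt → 0% → £0.00
Fishing rod £127.98: sports equipment → 9.25% → £11.84
Bike helmet £97.93: sports equipment → 9.25% → £9.06
Action figure £25.07: toys, buyer-exempt → 0% → £0.00
Camping tent (2-person) £126.27: sports equipment → 9.25% → £11.68
Sleeping bag £99.44: sports equipment → 9.25% → £9.20
Phone case £29.89: all other tangible goods → 7.75% → £2.32
Subtotal = £604.38; tax = £46.55; total due = £650.93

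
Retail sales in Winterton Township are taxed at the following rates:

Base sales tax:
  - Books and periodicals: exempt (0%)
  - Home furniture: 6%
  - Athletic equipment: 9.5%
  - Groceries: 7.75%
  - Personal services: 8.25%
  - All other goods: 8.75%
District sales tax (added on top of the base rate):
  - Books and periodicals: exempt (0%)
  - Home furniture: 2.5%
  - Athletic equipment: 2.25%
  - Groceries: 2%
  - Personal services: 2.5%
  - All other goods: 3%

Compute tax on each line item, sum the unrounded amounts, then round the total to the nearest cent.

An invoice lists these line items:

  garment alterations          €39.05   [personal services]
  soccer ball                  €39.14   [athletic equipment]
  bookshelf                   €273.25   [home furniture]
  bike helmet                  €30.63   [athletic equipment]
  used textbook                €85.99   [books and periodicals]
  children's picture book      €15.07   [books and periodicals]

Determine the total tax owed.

€35.62

Garment alterations €39.05: personal services → 8.25% + 2.5% district = 10.75% → €4.197875
Soccer ball €39.14: athletic equipment → 9.5% + 2.25% district = 11.75% → €4.59895
Bookshelf €273.25: home furniture → 6% + 2.5% district = 8.5% → €23.22625
Bike helmet €30.63: athletic equipment → 9.5% + 2.25% district = 11.75% → €3.599025
Used textbook €85.99: books and periodicals → 0% + 0% district = 0% → €0.00
Children's picture book €15.07: books and periodicals → 0% + 0% district = 0% → €0.00
Unrounded tax sum = €35.6221 → €35.62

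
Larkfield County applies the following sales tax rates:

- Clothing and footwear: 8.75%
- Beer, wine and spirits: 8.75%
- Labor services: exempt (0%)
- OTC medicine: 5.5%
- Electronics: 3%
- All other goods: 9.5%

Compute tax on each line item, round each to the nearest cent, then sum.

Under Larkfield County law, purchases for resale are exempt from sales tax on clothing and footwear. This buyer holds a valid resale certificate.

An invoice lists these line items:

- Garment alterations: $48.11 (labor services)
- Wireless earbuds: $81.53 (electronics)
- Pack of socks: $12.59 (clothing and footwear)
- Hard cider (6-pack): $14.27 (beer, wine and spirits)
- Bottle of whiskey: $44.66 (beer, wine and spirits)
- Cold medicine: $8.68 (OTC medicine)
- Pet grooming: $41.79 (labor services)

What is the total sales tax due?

$8.09

Garment alterations $48.11: labor services → 0% → $0.00
Wireless earbuds $81.53: electronics → 3% → $2.45
Pack of socks $12.59: clothing and footwear, buyer-exempt → 0% → $0.00
Hard cider (6-pack) $14.27: beer, wine and spirits → 8.75% → $1.25
Bottle of whiskey $44.66: beer, wine and spirits → 8.75% → $3.91
Cold medicine $8.68: OTC medicine → 5.5% → $0.48
Pet grooming $41.79: labor services → 0% → $0.00
Total tax = $2.45 + $1.25 + $3.91 + $0.48 = $8.09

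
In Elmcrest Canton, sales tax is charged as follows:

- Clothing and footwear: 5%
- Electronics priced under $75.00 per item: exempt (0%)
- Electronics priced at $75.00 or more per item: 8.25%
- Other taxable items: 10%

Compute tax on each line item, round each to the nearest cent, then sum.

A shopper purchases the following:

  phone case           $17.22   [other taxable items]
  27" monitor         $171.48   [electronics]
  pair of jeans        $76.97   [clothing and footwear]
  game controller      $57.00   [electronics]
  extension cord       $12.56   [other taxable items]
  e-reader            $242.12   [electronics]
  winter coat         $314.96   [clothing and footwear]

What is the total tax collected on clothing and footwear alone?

Pair of jeans $76.97: clothing and footwear → 5% → $3.85
Winter coat $314.96: clothing and footwear → 5% → $15.75
Tax on clothing and footwear = $3.85 + $15.75 = $19.60

$19.60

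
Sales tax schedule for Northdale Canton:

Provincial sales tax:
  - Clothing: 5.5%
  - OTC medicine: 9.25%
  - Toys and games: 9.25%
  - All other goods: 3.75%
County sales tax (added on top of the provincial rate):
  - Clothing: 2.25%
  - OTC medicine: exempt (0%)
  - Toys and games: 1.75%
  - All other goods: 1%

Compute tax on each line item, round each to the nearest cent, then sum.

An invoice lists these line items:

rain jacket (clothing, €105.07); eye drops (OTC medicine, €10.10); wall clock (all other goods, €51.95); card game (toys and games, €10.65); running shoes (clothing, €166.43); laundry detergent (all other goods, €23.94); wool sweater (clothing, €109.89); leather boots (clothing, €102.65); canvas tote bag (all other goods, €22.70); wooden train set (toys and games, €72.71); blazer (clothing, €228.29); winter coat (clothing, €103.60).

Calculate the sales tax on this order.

Rain jacket €105.07: clothing → 5.5% + 2.25% county = 7.75% → €8.14
Eye drops €10.10: OTC medicine → 9.25% + 0% county = 9.25% → €0.93
Wall clock €51.95: all other goods → 3.75% + 1% county = 4.75% → €2.47
Card game €10.65: toys and games → 9.25% + 1.75% county = 11% → €1.17
Running shoes €166.43: clothing → 5.5% + 2.25% county = 7.75% → €12.90
Laundry detergent €23.94: all other goods → 3.75% + 1% county = 4.75% → €1.14
Wool sweater €109.89: clothing → 5.5% + 2.25% county = 7.75% → €8.52
Leather boots €102.65: clothing → 5.5% + 2.25% county = 7.75% → €7.96
Canvas tote bag €22.70: all other goods → 3.75% + 1% county = 4.75% → €1.08
Wooden train set €72.71: toys and games → 9.25% + 1.75% county = 11% → €8.00
Blazer €228.29: clothing → 5.5% + 2.25% county = 7.75% → €17.69
Winter coat €103.60: clothing → 5.5% + 2.25% county = 7.75% → €8.03
Total tax = €8.14 + €0.93 + €2.47 + €1.17 + €12.90 + €1.14 + €8.52 + €7.96 + €1.08 + €8.00 + €17.69 + €8.03 = €78.03

€78.03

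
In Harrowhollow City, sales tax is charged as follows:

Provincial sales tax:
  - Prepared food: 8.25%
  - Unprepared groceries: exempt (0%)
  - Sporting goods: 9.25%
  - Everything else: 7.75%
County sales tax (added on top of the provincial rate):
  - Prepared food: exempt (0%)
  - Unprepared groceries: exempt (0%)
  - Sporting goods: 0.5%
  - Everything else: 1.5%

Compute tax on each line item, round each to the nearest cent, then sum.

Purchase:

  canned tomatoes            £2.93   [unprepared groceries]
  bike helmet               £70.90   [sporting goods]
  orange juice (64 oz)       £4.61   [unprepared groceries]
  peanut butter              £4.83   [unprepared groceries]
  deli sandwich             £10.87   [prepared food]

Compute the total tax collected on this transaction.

Canned tomatoes £2.93: unprepared groceries → 0% + 0% county = 0% → £0.00
Bike helmet £70.90: sporting goods → 9.25% + 0.5% county = 9.75% → £6.91
Orange juice (64 oz) £4.61: unprepared groceries → 0% + 0% county = 0% → £0.00
Peanut butter £4.83: unprepared groceries → 0% + 0% county = 0% → £0.00
Deli sandwich £10.87: prepared food → 8.25% + 0% county = 8.25% → £0.90
Total tax = £6.91 + £0.90 = £7.81

£7.81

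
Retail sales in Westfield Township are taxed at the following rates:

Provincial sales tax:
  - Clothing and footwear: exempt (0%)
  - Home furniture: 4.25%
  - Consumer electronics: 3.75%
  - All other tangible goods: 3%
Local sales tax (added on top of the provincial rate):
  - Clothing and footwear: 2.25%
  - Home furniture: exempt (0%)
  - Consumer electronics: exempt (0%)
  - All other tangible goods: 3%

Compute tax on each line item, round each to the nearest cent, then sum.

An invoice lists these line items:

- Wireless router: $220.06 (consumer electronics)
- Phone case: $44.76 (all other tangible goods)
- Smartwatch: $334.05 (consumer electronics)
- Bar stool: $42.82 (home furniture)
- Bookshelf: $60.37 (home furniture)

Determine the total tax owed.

Wireless router $220.06: consumer electronics → 3.75% + 0% local = 3.75% → $8.25
Phone case $44.76: all other tangible goods → 3% + 3% local = 6% → $2.69
Smartwatch $334.05: consumer electronics → 3.75% + 0% local = 3.75% → $12.53
Bar stool $42.82: home furniture → 4.25% + 0% local = 4.25% → $1.82
Bookshelf $60.37: home furniture → 4.25% + 0% local = 4.25% → $2.57
Total tax = $8.25 + $2.69 + $12.53 + $1.82 + $2.57 = $27.86

$27.86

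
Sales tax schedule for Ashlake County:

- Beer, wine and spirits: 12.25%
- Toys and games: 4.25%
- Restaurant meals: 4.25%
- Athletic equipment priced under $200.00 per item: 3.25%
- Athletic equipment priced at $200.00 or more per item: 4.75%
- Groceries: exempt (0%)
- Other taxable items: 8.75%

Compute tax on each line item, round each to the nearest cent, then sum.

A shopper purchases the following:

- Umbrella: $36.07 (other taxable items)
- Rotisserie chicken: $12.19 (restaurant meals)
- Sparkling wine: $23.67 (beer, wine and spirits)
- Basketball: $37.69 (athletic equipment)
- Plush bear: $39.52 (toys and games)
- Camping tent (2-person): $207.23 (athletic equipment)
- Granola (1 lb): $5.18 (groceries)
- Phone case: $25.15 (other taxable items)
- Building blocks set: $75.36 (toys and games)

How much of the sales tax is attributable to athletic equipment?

$11.06

Basketball $37.69: athletic equipment, under $200.00 → 3.25% → $1.22
Camping tent (2-person) $207.23: athletic equipment, $200.00 or more → 4.75% → $9.84
Tax on athletic equipment = $1.22 + $9.84 = $11.06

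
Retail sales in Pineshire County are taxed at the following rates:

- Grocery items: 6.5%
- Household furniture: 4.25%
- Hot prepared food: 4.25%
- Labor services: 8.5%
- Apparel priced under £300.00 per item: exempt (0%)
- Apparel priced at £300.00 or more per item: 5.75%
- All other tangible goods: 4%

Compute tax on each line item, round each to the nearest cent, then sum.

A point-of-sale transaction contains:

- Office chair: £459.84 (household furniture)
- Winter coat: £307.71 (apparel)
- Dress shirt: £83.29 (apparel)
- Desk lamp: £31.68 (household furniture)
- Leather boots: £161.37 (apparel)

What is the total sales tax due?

£38.58

Office chair £459.84: household furniture → 4.25% → £19.54
Winter coat £307.71: apparel, £300.00 or more → 5.75% → £17.69
Dress shirt £83.29: apparel, under £300.00 → 0% → £0.00
Desk lamp £31.68: household furniture → 4.25% → £1.35
Leather boots £161.37: apparel, under £300.00 → 0% → £0.00
Total tax = £19.54 + £17.69 + £1.35 = £38.58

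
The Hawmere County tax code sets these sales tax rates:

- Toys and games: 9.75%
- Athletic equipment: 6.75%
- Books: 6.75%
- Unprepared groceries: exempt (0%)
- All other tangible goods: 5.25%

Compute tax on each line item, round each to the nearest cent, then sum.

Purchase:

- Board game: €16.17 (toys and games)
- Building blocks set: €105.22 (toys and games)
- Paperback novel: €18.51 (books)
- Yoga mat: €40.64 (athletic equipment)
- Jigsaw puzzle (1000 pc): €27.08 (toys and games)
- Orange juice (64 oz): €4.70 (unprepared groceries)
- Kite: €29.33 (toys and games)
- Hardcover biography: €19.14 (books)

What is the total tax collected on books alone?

Paperback novel €18.51: books → 6.75% → €1.25
Hardcover biography €19.14: books → 6.75% → €1.29
Tax on books = €1.25 + €1.29 = €2.54

€2.54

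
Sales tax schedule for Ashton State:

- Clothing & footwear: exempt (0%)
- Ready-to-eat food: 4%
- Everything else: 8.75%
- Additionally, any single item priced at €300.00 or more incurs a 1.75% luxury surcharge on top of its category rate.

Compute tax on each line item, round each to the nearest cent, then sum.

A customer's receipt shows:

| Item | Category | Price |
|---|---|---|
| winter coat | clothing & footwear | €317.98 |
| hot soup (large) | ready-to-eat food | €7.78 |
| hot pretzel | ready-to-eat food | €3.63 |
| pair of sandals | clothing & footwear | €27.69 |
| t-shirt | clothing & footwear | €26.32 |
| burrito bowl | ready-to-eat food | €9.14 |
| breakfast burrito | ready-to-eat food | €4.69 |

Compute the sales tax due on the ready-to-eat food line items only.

€1.02

Hot soup (large) €7.78: ready-to-eat food → 4% → €0.31
Hot pretzel €3.63: ready-to-eat food → 4% → €0.15
Burrito bowl €9.14: ready-to-eat food → 4% → €0.37
Breakfast burrito €4.69: ready-to-eat food → 4% → €0.19
Tax on ready-to-eat food = €0.31 + €0.15 + €0.37 + €0.19 = €1.02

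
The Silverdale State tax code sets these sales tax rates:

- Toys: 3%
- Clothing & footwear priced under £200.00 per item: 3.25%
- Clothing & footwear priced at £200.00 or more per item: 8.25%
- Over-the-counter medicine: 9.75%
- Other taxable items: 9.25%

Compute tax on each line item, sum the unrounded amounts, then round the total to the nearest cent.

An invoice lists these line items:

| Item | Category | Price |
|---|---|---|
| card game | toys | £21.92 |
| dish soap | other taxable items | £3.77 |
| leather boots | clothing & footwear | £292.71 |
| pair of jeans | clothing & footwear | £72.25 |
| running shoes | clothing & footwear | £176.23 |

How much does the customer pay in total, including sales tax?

Card game £21.92: toys → 3% → £0.6576
Dish soap £3.77: other taxable items → 9.25% → £0.348725
Leather boots £292.71: clothing & footwear, £200.00 or more → 8.25% → £24.148575
Pair of jeans £72.25: clothing & footwear, under £200.00 → 3.25% → £2.348125
Running shoes £176.23: clothing & footwear, under £200.00 → 3.25% → £5.727475
Subtotal = £566.88; unrounded tax = £33.2305 → £33.23; total due = £600.11

£600.11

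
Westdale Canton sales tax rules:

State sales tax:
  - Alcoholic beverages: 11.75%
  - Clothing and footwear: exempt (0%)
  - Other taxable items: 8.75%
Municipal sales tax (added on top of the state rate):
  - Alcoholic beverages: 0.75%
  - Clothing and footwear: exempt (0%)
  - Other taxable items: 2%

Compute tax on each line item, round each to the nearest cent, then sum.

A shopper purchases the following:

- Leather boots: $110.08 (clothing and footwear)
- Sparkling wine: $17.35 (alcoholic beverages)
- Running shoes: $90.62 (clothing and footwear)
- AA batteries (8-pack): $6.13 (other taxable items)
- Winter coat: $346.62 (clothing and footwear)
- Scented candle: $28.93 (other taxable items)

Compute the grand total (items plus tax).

Leather boots $110.08: clothing and footwear → 0% + 0% municipal = 0% → $0.00
Sparkling wine $17.35: alcoholic beverages → 11.75% + 0.75% municipal = 12.5% → $2.17
Running shoes $90.62: clothing and footwear → 0% + 0% municipal = 0% → $0.00
AA batteries (8-pack) $6.13: other taxable items → 8.75% + 2% municipal = 10.75% → $0.66
Winter coat $346.62: clothing and footwear → 0% + 0% municipal = 0% → $0.00
Scented candle $28.93: other taxable items → 8.75% + 2% municipal = 10.75% → $3.11
Subtotal = $599.73; tax = $5.94; total due = $605.67

$605.67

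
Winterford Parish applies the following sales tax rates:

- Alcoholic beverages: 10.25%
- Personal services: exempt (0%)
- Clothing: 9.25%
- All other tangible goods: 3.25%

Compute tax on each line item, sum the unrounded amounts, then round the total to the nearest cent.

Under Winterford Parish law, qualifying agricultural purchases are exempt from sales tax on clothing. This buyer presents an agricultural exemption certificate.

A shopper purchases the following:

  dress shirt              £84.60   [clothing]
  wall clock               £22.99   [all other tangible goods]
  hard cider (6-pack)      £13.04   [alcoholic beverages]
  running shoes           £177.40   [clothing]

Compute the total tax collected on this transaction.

£2.08

Dress shirt £84.60: clothing, buyer-exempt → 0% → £0.00
Wall clock £22.99: all other tangible goods → 3.25% → £0.747175
Hard cider (6-pack) £13.04: alcoholic beverages → 10.25% → £1.3366
Running shoes £177.40: clothing, buyer-exempt → 0% → £0.00
Unrounded tax sum = £2.083775 → £2.08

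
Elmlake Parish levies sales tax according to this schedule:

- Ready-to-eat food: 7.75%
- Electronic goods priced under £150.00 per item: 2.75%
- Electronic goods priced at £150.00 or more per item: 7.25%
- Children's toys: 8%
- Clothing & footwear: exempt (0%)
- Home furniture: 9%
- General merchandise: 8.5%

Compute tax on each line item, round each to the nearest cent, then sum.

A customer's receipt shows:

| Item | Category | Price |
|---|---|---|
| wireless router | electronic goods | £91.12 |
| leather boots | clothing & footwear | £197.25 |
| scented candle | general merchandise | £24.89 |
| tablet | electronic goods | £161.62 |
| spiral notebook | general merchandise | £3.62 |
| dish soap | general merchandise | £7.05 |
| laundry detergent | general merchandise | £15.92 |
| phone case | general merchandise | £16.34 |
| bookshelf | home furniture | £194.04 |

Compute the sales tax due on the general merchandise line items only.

£5.77

Scented candle £24.89: general merchandise → 8.5% → £2.12
Spiral notebook £3.62: general merchandise → 8.5% → £0.31
Dish soap £7.05: general merchandise → 8.5% → £0.60
Laundry detergent £15.92: general merchandise → 8.5% → £1.35
Phone case £16.34: general merchandise → 8.5% → £1.39
Tax on general merchandise = £2.12 + £0.31 + £0.60 + £1.35 + £1.39 = £5.77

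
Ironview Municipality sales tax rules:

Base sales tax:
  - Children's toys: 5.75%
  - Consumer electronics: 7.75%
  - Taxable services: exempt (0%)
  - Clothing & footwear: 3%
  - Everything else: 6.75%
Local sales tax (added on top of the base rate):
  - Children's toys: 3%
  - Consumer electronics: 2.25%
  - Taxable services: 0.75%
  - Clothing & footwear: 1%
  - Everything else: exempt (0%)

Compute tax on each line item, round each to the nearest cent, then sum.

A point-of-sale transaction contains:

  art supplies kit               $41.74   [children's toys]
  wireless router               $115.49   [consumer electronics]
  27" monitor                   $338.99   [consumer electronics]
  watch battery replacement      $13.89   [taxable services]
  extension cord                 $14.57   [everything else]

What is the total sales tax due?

$50.18

Art supplies kit $41.74: children's toys → 5.75% + 3% local = 8.75% → $3.65
Wireless router $115.49: consumer electronics → 7.75% + 2.25% local = 10% → $11.55
27" monitor $338.99: consumer electronics → 7.75% + 2.25% local = 10% → $33.90
Watch battery replacement $13.89: taxable services → 0% + 0.75% local = 0.75% → $0.10
Extension cord $14.57: everything else → 6.75% + 0% local = 6.75% → $0.98
Total tax = $3.65 + $11.55 + $33.90 + $0.10 + $0.98 = $50.18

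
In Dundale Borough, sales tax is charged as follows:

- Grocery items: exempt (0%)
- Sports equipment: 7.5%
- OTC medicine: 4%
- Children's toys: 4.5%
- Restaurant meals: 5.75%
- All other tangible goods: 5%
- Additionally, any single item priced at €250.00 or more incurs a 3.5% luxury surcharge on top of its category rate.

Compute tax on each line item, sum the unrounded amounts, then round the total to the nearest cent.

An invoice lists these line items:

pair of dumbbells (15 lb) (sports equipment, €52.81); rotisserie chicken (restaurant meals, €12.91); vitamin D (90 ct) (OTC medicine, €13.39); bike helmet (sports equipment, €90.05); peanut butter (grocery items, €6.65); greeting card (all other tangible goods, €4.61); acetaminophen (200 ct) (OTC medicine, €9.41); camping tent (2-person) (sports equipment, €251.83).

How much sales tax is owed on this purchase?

Pair of dumbbells (15 lb) €52.81: sports equipment → 7.5% → €3.96075
Rotisserie chicken €12.91: restaurant meals → 5.75% → €0.742325
Vitamin D (90 ct) €13.39: OTC medicine → 4% → €0.5356
Bike helmet €90.05: sports equipment → 7.5% → €6.75375
Peanut butter €6.65: grocery items → 0% → €0.00
Greeting card €4.61: all other tangible goods → 5% → €0.2305
Acetaminophen (200 ct) €9.41: OTC medicine → 4% → €0.3764
Camping tent (2-person) €251.83: sports equipment → 7.5% + 3.5% surcharge = 11% → €27.7013
Unrounded tax sum = €40.300625 → €40.30

€40.30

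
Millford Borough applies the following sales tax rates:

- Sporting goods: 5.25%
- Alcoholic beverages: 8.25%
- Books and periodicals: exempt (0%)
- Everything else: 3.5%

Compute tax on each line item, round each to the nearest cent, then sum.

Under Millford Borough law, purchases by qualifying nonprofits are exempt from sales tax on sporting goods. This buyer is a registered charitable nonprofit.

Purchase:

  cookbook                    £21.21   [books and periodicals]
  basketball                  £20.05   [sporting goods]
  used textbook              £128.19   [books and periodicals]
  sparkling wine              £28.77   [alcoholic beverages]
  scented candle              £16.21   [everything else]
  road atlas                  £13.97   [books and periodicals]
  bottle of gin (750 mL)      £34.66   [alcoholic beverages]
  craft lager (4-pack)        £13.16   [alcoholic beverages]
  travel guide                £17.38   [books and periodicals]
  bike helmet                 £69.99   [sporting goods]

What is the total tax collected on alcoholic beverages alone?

£6.32

Sparkling wine £28.77: alcoholic beverages → 8.25% → £2.37
Bottle of gin (750 mL) £34.66: alcoholic beverages → 8.25% → £2.86
Craft lager (4-pack) £13.16: alcoholic beverages → 8.25% → £1.09
Tax on alcoholic beverages = £2.37 + £2.86 + £1.09 = £6.32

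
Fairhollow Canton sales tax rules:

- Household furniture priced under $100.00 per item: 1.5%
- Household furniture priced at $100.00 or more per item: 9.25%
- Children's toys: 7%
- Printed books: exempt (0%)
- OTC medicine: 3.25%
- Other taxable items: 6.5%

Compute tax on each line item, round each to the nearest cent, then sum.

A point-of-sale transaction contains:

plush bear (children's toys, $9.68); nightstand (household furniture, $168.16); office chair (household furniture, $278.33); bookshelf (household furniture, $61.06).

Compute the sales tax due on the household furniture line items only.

$42.22

Nightstand $168.16: household furniture, $100.00 or more → 9.25% → $15.55
Office chair $278.33: household furniture, $100.00 or more → 9.25% → $25.75
Bookshelf $61.06: household furniture, under $100.00 → 1.5% → $0.92
Tax on household furniture = $15.55 + $25.75 + $0.92 = $42.22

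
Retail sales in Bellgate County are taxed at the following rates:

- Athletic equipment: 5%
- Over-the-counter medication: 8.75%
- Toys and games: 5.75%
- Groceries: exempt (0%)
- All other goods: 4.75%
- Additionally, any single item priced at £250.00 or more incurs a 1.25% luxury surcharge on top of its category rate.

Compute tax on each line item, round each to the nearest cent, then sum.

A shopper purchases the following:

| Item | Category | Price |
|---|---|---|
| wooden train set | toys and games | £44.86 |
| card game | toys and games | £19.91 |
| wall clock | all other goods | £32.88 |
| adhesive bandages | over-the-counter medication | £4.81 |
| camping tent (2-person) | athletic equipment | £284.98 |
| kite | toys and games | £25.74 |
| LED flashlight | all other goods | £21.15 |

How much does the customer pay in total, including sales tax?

£460.32

Wooden train set £44.86: toys and games → 5.75% → £2.58
Card game £19.91: toys and games → 5.75% → £1.14
Wall clock £32.88: all other goods → 4.75% → £1.56
Adhesive bandages £4.81: over-the-counter medication → 8.75% → £0.42
Camping tent (2-person) £284.98: athletic equipment → 5% + 1.25% surcharge = 6.25% → £17.81
Kite £25.74: toys and games → 5.75% → £1.48
LED flashlight £21.15: all other goods → 4.75% → £1.00
Subtotal = £434.33; tax = £25.99; total due = £460.32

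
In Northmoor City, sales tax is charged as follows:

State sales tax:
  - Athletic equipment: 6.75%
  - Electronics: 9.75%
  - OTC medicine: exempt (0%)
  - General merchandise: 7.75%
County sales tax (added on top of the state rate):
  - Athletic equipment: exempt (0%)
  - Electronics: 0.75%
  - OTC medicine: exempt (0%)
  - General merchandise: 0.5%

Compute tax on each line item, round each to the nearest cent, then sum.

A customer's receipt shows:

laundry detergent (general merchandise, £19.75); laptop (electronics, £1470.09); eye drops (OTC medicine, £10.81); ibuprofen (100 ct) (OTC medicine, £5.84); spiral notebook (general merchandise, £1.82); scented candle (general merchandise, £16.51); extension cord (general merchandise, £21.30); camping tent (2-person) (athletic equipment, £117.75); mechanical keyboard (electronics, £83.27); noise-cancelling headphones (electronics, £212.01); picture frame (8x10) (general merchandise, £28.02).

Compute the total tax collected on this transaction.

Laundry detergent £19.75: general merchandise → 7.75% + 0.5% county = 8.25% → £1.63
Laptop £1470.09: electronics → 9.75% + 0.75% county = 10.5% → £154.36
Eye drops £10.81: OTC medicine → 0% + 0% county = 0% → £0.00
Ibuprofen (100 ct) £5.84: OTC medicine → 0% + 0% county = 0% → £0.00
Spiral notebook £1.82: general merchandise → 7.75% + 0.5% county = 8.25% → £0.15
Scented candle £16.51: general merchandise → 7.75% + 0.5% county = 8.25% → £1.36
Extension cord £21.30: general merchandise → 7.75% + 0.5% county = 8.25% → £1.76
Camping tent (2-person) £117.75: athletic equipment → 6.75% + 0% county = 6.75% → £7.95
Mechanical keyboard £83.27: electronics → 9.75% + 0.75% county = 10.5% → £8.74
Noise-cancelling headphones £212.01: electronics → 9.75% + 0.75% county = 10.5% → £22.26
Picture frame (8x10) £28.02: general merchandise → 7.75% + 0.5% county = 8.25% → £2.31
Total tax = £1.63 + £154.36 + £0.15 + £1.36 + £1.76 + £7.95 + £8.74 + £22.26 + £2.31 = £200.52

£200.52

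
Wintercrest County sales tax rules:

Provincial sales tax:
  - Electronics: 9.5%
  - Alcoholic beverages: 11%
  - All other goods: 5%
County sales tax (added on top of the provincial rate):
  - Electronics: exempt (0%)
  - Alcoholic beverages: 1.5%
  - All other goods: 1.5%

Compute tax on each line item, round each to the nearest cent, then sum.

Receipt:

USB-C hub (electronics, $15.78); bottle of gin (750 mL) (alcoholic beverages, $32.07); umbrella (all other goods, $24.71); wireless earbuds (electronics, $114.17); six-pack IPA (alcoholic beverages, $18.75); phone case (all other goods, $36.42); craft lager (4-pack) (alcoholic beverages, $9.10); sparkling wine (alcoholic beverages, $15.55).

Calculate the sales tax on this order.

USB-C hub $15.78: electronics → 9.5% + 0% county = 9.5% → $1.50
Bottle of gin (750 mL) $32.07: alcoholic beverages → 11% + 1.5% county = 12.5% → $4.01
Umbrella $24.71: all other goods → 5% + 1.5% county = 6.5% → $1.61
Wireless earbuds $114.17: electronics → 9.5% + 0% county = 9.5% → $10.85
Six-pack IPA $18.75: alcoholic beverages → 11% + 1.5% county = 12.5% → $2.34
Phone case $36.42: all other goods → 5% + 1.5% county = 6.5% → $2.37
Craft lager (4-pack) $9.10: alcoholic beverages → 11% + 1.5% county = 12.5% → $1.14
Sparkling wine $15.55: alcoholic beverages → 11% + 1.5% county = 12.5% → $1.94
Total tax = $1.50 + $4.01 + $1.61 + $10.85 + $2.34 + $2.37 + $1.14 + $1.94 = $25.76

$25.76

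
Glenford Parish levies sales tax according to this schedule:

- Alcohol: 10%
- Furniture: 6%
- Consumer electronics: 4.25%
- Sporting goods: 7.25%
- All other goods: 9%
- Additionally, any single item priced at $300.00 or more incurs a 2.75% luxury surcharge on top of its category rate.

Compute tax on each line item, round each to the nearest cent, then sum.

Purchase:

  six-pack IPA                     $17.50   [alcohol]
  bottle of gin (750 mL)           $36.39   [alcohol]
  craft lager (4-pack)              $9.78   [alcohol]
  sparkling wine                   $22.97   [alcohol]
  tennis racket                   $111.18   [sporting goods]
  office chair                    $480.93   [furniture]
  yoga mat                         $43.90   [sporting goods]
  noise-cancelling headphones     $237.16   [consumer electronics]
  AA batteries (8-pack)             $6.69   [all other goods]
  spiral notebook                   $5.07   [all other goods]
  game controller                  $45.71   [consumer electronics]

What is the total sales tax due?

Six-pack IPA $17.50: alcohol → 10% → $1.75
Bottle of gin (750 mL) $36.39: alcohol → 10% → $3.64
Craft lager (4-pack) $9.78: alcohol → 10% → $0.98
Sparkling wine $22.97: alcohol → 10% → $2.30
Tennis racket $111.18: sporting goods → 7.25% → $8.06
Office chair $480.93: furniture → 6% + 2.75% surcharge = 8.75% → $42.08
Yoga mat $43.90: sporting goods → 7.25% → $3.18
Noise-cancelling headphones $237.16: consumer electronics → 4.25% → $10.08
AA batteries (8-pack) $6.69: all other goods → 9% → $0.60
Spiral notebook $5.07: all other goods → 9% → $0.46
Game controller $45.71: consumer electronics → 4.25% → $1.94
Total tax = $1.75 + $3.64 + $0.98 + $2.30 + $8.06 + $42.08 + $3.18 + $10.08 + $0.60 + $0.46 + $1.94 = $75.07

$75.07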